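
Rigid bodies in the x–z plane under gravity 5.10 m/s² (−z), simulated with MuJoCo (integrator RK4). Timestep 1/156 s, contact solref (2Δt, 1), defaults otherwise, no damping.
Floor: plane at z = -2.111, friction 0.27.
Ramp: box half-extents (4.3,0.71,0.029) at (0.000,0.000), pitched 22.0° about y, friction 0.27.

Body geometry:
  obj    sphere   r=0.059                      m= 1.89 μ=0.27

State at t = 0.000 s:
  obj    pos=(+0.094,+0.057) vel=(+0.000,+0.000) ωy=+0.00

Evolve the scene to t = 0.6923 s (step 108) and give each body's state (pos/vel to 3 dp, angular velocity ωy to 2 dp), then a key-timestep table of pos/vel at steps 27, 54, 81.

State at t = 0.6923 s:
  obj    pos=(+0.397,-0.066) vel=(+0.876,-0.354) ωy=+16.01

Key-timestep trajectory:
   step    t(s)  obj.x    obj.z    obj.vx   obj.vz 
     27  0.1731   +0.113  +0.049  +0.219  -0.089
     54  0.3462   +0.170  +0.026  +0.438  -0.177
     81  0.5192   +0.265  -0.012  +0.657  -0.265


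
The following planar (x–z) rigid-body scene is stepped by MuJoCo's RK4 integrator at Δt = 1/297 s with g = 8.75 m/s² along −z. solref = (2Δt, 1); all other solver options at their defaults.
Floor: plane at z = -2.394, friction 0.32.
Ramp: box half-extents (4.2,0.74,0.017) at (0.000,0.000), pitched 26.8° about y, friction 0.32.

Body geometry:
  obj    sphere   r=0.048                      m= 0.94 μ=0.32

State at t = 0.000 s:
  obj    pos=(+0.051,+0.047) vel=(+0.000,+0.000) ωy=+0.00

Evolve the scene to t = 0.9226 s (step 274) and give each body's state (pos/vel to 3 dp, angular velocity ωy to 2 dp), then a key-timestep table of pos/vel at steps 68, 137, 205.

State at t = 0.9226 s:
  obj    pos=(+1.122,-0.494) vel=(+2.321,-1.172) ωy=+54.16

Key-timestep trajectory:
   step    t(s)  obj.x    obj.z    obj.vx   obj.vz 
     68  0.2290   +0.117  +0.014  +0.576  -0.291
    137  0.4613   +0.319  -0.088  +1.160  -0.586
    205  0.6902   +0.650  -0.256  +1.736  -0.877


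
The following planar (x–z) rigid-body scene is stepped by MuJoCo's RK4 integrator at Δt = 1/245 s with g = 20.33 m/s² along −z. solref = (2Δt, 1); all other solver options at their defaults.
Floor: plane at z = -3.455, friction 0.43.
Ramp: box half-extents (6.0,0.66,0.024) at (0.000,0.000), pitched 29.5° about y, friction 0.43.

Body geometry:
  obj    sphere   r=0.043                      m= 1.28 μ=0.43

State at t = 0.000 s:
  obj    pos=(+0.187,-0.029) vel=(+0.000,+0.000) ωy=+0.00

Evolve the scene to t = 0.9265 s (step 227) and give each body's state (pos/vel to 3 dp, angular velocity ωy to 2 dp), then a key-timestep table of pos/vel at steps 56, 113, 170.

State at t = 0.9265 s:
  obj    pos=(+2.858,-1.540) vel=(+5.766,-3.262) ωy=+154.06

Key-timestep trajectory:
   step    t(s)  obj.x    obj.z    obj.vx   obj.vz 
     56  0.2286   +0.350  -0.121  +1.423  -0.805
    113  0.4612   +0.849  -0.403  +2.871  -1.624
    170  0.6939   +1.685  -0.877  +4.318  -2.443


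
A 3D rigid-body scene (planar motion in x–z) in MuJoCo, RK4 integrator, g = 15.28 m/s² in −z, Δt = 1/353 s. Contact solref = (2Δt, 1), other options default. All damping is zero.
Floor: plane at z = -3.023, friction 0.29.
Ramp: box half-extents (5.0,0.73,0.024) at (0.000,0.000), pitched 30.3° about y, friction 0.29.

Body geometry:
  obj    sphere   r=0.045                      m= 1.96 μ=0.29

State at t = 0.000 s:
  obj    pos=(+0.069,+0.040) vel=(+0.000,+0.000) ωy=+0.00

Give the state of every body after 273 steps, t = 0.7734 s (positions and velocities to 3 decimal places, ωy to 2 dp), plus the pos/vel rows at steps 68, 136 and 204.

State at t = 0.7734 s:
  obj    pos=(+1.491,-0.791) vel=(+3.677,-2.149) ωy=+94.62

Key-timestep trajectory:
   step    t(s)  obj.x    obj.z    obj.vx   obj.vz 
     68  0.1926   +0.157  -0.012  +0.916  -0.535
    136  0.3853   +0.422  -0.167  +1.832  -1.070
    204  0.5779   +0.863  -0.424  +2.748  -1.606


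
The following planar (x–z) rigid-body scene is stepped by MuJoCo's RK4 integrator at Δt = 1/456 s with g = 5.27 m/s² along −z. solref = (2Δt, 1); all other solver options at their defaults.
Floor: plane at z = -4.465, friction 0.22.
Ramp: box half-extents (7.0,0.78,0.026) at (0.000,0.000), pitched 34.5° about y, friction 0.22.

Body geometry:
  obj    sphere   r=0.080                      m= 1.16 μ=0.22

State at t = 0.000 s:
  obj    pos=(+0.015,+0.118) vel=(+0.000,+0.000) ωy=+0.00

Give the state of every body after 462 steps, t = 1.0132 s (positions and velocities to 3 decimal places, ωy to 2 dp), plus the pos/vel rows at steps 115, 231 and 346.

State at t = 1.0132 s:
  obj    pos=(+0.917,-0.502) vel=(+1.780,-1.224) ωy=+27.00

Key-timestep trajectory:
   step    t(s)  obj.x    obj.z    obj.vx   obj.vz 
    115  0.2522   +0.071  +0.080  +0.443  -0.305
    231  0.5066   +0.241  -0.037  +0.890  -0.612
    346  0.7588   +0.521  -0.230  +1.333  -0.916


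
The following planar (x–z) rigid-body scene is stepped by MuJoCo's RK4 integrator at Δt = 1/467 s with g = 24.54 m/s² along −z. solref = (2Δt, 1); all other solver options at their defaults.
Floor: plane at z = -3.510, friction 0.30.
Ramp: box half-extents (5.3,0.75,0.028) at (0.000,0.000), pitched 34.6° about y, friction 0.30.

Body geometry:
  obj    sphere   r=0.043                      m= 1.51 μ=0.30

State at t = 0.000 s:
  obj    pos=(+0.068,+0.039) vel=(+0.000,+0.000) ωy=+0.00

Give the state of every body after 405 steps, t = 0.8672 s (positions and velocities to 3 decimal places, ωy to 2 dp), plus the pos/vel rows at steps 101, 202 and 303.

State at t = 0.8672 s:
  obj    pos=(+3.149,-2.086) vel=(+7.106,-4.902) ωy=+200.72

Key-timestep trajectory:
   step    t(s)  obj.x    obj.z    obj.vx   obj.vz 
    101  0.2163   +0.260  -0.093  +1.772  -1.223
    202  0.4325   +0.835  -0.490  +3.544  -2.445
    303  0.6488   +1.793  -1.151  +5.316  -3.667


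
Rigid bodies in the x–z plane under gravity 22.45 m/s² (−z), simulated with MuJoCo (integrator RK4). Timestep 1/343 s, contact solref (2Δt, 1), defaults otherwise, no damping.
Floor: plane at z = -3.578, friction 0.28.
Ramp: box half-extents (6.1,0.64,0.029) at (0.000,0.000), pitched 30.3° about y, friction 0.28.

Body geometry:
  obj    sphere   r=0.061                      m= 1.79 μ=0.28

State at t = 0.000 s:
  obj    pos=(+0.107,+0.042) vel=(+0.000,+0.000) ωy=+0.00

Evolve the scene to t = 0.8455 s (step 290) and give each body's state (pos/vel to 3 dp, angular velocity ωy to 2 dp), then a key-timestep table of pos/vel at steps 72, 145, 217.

State at t = 0.8455 s:
  obj    pos=(+2.604,-1.417) vel=(+5.906,-3.451) ωy=+112.12

Key-timestep trajectory:
   step    t(s)  obj.x    obj.z    obj.vx   obj.vz 
     72  0.2099   +0.261  -0.048  +1.467  -0.857
    145  0.4227   +0.731  -0.323  +2.953  -1.726
    217  0.6327   +1.505  -0.775  +4.419  -2.583


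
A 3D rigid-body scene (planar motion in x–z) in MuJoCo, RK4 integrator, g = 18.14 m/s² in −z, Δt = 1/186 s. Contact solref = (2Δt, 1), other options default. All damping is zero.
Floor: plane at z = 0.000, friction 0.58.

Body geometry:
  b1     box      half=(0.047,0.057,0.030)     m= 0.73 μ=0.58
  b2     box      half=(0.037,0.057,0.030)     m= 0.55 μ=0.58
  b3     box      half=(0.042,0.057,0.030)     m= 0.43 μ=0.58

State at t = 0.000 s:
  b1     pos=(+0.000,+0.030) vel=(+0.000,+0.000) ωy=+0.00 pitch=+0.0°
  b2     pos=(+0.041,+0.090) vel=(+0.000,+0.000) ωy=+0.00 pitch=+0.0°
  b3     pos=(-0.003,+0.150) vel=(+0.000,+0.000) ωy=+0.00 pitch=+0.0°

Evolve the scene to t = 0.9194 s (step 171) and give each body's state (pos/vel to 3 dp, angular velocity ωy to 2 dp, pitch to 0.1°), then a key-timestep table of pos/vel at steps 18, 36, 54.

State at t = 0.9194 s:
  b1     pos=(+0.000,+0.030) vel=(+0.000,+0.000) ωy=+0.00 pitch=+0.0°
  b2     pos=(+0.041,+0.090) vel=(+0.000,+0.000) ωy=+0.00 pitch=+0.1°
  b3     pos=(-0.112,+0.030) vel=(+0.000,+0.000) ωy=+0.00 pitch=+180.0°

Key-timestep trajectory:
   step    t(s)  b1.x    b1.z    b1.vx   b1.vz   b2.x    b2.z    b2.vx   b2.vz   b3.x    b3.z    b3.vx   b3.vz 
     18  0.0968   +0.000  +0.030  +0.000  +0.000   +0.041  +0.090  +0.001  +0.000   -0.014  +0.145  -0.250  -0.201
     36  0.1935   +0.000  +0.030  +0.000  +0.000   +0.041  +0.090  +0.000  +0.000   -0.053  +0.101  -0.640  -0.003
     54  0.2903   +0.000  +0.030  +0.000  +0.000   +0.041  +0.090  +0.000  +0.000   -0.113  +0.025  -0.055  -0.555


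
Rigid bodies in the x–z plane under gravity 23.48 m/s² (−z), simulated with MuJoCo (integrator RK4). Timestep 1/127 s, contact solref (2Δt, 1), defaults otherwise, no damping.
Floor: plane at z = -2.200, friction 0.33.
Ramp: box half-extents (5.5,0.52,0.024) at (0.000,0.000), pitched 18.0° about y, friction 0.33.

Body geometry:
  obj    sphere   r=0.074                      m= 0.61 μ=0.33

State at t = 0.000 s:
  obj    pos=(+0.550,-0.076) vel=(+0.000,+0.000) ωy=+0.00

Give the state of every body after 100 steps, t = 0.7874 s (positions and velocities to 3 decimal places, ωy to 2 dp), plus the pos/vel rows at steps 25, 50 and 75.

State at t = 0.7874 s:
  obj    pos=(+2.078,-0.572) vel=(+3.881,-1.261) ωy=+55.13

Key-timestep trajectory:
   step    t(s)  obj.x    obj.z    obj.vx   obj.vz 
     25  0.1969   +0.646  -0.107  +0.971  -0.315
     50  0.3937   +0.932  -0.200  +1.941  -0.631
     75  0.5906   +1.410  -0.355  +2.911  -0.946


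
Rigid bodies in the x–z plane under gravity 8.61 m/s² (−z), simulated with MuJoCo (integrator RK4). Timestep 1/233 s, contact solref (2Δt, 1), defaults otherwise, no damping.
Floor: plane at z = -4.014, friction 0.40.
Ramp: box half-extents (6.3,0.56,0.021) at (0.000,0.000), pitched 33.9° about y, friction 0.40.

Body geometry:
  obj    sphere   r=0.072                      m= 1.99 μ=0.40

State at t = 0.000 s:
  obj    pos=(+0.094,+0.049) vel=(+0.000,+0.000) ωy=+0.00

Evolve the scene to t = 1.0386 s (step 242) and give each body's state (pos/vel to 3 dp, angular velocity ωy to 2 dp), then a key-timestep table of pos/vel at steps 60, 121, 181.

State at t = 1.0386 s:
  obj    pos=(+1.630,-0.983) vel=(+2.957,-1.987) ωy=+49.47

Key-timestep trajectory:
   step    t(s)  obj.x    obj.z    obj.vx   obj.vz 
     60  0.2575   +0.188  -0.015  +0.733  -0.493
    121  0.5193   +0.478  -0.209  +1.479  -0.994
    181  0.7768   +0.953  -0.528  +2.212  -1.486


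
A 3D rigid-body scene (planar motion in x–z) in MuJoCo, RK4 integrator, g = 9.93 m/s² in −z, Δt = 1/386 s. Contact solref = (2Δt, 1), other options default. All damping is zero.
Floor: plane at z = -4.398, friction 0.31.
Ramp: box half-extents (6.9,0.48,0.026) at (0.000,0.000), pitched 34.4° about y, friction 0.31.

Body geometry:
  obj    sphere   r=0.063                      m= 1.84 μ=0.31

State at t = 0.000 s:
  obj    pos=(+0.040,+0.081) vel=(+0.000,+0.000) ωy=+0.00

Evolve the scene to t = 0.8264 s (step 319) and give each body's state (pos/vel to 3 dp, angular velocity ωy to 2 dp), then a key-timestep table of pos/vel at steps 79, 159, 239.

State at t = 0.8264 s:
  obj    pos=(+1.169,-0.693) vel=(+2.733,-1.871) ωy=+52.56

Key-timestep trajectory:
   step    t(s)  obj.x    obj.z    obj.vx   obj.vz 
     79  0.2047   +0.109  +0.033  +0.677  -0.463
    159  0.4119   +0.320  -0.112  +1.362  -0.933
    239  0.6192   +0.674  -0.353  +2.047  -1.402


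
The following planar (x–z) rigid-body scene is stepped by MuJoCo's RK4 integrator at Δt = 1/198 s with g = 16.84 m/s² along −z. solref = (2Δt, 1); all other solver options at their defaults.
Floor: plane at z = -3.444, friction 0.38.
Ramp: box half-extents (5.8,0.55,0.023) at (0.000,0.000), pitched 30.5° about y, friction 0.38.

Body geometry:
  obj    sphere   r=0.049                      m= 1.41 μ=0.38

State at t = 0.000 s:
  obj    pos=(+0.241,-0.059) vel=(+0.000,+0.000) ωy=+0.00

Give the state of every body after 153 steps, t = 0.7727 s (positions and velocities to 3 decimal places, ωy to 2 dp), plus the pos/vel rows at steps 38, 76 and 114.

State at t = 0.7727 s:
  obj    pos=(+1.812,-0.984) vel=(+4.065,-2.394) ωy=+96.26

Key-timestep trajectory:
   step    t(s)  obj.x    obj.z    obj.vx   obj.vz 
     38  0.1919   +0.338  -0.116  +1.010  -0.595
     76  0.3838   +0.629  -0.287  +2.019  -1.189
    114  0.5758   +1.113  -0.572  +3.029  -1.784


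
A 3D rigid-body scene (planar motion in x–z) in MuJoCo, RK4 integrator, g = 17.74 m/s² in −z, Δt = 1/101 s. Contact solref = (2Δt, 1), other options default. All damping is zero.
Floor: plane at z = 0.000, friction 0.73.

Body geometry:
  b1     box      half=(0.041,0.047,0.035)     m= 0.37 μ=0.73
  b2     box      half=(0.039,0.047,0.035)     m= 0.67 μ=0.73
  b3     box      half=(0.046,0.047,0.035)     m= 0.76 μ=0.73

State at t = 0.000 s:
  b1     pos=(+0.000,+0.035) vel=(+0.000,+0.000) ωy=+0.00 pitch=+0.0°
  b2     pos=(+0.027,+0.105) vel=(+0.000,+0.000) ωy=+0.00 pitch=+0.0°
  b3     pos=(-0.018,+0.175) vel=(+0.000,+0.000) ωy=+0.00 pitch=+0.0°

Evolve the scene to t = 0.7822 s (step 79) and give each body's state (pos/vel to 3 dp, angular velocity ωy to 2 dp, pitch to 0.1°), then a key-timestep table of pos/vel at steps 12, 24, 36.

State at t = 0.7822 s:
  b1     pos=(+0.001,+0.035) vel=(+0.000,+0.000) ωy=+0.00 pitch=+0.1°
  b2     pos=(+0.028,+0.105) vel=(+0.000,+0.000) ωy=+0.00 pitch=+0.3°
  b3     pos=(-0.120,+0.035) vel=(+0.000,+0.000) ωy=+0.00 pitch=+180.0°

Key-timestep trajectory:
   step    t(s)  b1.x    b1.z    b1.vx   b1.vz   b2.x    b2.z    b2.vx   b2.vz   b3.x    b3.z    b3.vx   b3.vz 
     12  0.1188   +0.000  +0.035  +0.002  +0.001   +0.027  +0.104  +0.007  +0.002   -0.032  +0.169  -0.262  -0.196
     24  0.2376   +0.001  +0.035  +0.002  +0.003   +0.028  +0.104  +0.003  +0.003   -0.086  +0.092  -0.794  -0.789
     36  0.3564   +0.001  +0.035  +0.000  +0.000   +0.028  +0.105  +0.000  +0.000   -0.122  +0.032  +0.052  +0.120


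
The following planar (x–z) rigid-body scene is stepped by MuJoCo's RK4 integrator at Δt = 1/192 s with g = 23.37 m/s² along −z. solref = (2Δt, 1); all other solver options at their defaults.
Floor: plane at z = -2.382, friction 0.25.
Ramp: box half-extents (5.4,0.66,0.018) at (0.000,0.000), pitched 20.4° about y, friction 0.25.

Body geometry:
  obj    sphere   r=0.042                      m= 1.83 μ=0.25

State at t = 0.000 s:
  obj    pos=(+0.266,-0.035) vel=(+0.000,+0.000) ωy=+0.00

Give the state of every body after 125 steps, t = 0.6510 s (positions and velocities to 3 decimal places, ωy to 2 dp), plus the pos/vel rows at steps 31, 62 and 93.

State at t = 0.6510 s:
  obj    pos=(+1.422,-0.465) vel=(+3.551,-1.321) ωy=+90.18

Key-timestep trajectory:
   step    t(s)  obj.x    obj.z    obj.vx   obj.vz 
     31  0.1615   +0.337  -0.061  +0.881  -0.328
     62  0.3229   +0.550  -0.141  +1.761  -0.655
     93  0.4844   +0.906  -0.273  +2.642  -0.982


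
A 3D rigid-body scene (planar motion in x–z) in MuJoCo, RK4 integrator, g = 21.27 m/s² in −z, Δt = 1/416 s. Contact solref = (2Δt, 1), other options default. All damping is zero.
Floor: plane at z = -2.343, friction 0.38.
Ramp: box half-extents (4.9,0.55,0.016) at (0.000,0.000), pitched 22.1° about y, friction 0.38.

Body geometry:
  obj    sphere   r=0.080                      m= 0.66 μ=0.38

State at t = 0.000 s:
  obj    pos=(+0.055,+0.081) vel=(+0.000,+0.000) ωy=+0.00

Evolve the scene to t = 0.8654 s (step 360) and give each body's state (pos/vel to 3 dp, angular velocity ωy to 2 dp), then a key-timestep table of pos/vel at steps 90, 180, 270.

State at t = 0.8654 s:
  obj    pos=(+2.038,-0.724) vel=(+4.583,-1.861) ωy=+61.83

Key-timestep trajectory:
   step    t(s)  obj.x    obj.z    obj.vx   obj.vz 
     90  0.2163   +0.179  +0.031  +1.146  -0.465
    180  0.4327   +0.551  -0.120  +2.292  -0.931
    270  0.6490   +1.171  -0.372  +3.437  -1.396


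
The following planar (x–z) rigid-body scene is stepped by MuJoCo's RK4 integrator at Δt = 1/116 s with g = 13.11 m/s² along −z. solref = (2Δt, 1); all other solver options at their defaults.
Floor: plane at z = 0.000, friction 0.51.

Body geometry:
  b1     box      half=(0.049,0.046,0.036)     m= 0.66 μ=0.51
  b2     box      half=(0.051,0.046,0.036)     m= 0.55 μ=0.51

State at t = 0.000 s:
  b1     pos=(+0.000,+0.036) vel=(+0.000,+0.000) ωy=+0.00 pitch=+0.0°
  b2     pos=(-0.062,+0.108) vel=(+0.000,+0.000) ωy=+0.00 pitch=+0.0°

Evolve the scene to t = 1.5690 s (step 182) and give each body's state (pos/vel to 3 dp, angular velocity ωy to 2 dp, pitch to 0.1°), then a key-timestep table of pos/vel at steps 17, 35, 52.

State at t = 1.5690 s:
  b1     pos=(+0.000,+0.036) vel=(+0.000,+0.000) ωy=+0.00 pitch=+0.0°
  b2     pos=(-0.111,+0.051) vel=(+0.000,+0.000) ωy=+0.00 pitch=-90.0°

Key-timestep trajectory:
   step    t(s)  b1.x    b1.z    b1.vx   b1.vz   b2.x    b2.z    b2.vx   b2.vz 
     17  0.1466   +0.000  +0.036  +0.000  +0.000   -0.086  +0.085  -0.292  -0.559
     35  0.3017   +0.000  +0.036  +0.000  +0.000   -0.128  +0.059  -0.038  +0.017
     52  0.4483   +0.000  +0.036  +0.000  +0.000   -0.108  +0.051  +0.012  +0.051


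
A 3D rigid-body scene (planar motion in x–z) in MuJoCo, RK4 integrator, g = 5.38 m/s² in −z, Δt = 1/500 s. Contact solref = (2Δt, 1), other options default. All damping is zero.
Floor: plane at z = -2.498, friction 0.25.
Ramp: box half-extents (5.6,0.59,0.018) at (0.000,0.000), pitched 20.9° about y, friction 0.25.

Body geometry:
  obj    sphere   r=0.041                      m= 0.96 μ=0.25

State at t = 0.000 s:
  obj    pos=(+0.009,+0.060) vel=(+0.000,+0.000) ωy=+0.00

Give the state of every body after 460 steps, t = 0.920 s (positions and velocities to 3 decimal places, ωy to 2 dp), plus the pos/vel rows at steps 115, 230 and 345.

State at t = 0.920 s:
  obj    pos=(+0.551,-0.147) vel=(+1.178,-0.450) ωy=+30.76

Key-timestep trajectory:
   step    t(s)  obj.x    obj.z    obj.vx   obj.vz 
    115  0.2300   +0.043  +0.047  +0.295  -0.112
    230  0.4600   +0.144  +0.008  +0.589  -0.225
    345  0.6900   +0.314  -0.057  +0.884  -0.337


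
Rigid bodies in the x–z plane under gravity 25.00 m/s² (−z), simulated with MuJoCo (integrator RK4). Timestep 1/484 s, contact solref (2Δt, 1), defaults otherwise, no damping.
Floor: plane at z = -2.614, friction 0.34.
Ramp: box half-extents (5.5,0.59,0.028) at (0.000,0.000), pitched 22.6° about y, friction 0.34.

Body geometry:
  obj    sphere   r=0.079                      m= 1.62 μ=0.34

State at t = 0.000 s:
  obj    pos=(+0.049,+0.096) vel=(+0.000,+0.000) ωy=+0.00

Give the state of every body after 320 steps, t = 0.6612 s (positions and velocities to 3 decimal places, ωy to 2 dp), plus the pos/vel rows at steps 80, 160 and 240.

State at t = 0.6612 s:
  obj    pos=(+1.434,-0.481) vel=(+4.189,-1.744) ωy=+57.43

Key-timestep trajectory:
   step    t(s)  obj.x    obj.z    obj.vx   obj.vz 
     80  0.1653   +0.135  +0.060  +1.047  -0.436
    160  0.3306   +0.395  -0.049  +2.094  -0.872
    240  0.4959   +0.828  -0.229  +3.142  -1.308


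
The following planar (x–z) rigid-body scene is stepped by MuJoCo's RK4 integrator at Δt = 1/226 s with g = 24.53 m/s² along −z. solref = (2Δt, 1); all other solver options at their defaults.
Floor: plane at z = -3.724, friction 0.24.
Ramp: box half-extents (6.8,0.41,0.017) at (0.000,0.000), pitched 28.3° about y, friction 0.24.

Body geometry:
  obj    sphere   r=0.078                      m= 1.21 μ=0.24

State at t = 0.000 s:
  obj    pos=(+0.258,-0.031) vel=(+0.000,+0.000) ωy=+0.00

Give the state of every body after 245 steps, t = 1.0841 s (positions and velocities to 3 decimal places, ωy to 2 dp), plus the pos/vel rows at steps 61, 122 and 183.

State at t = 1.0841 s:
  obj    pos=(+4.556,-2.345) vel=(+7.929,-4.269) ωy=+115.43

Key-timestep trajectory:
   step    t(s)  obj.x    obj.z    obj.vx   obj.vz 
     61  0.2699   +0.525  -0.175  +1.975  -1.063
    122  0.5398   +1.324  -0.605  +3.949  -2.126
    183  0.8097   +2.656  -1.322  +5.923  -3.189


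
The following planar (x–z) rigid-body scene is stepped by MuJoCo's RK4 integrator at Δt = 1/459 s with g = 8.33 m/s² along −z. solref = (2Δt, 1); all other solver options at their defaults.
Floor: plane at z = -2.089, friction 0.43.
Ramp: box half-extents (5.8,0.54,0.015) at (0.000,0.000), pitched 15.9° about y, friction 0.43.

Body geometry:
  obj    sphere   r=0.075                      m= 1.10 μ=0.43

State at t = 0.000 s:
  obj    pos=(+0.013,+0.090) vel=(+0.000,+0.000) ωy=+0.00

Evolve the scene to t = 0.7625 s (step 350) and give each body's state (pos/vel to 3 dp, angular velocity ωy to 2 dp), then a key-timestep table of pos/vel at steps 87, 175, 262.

State at t = 0.7625 s:
  obj    pos=(+0.469,-0.040) vel=(+1.195,-0.341) ωy=+16.57

Key-timestep trajectory:
   step    t(s)  obj.x    obj.z    obj.vx   obj.vz 
     87  0.1895   +0.041  +0.082  +0.297  -0.085
    175  0.3813   +0.127  +0.057  +0.598  -0.170
    262  0.5708   +0.268  +0.017  +0.895  -0.255


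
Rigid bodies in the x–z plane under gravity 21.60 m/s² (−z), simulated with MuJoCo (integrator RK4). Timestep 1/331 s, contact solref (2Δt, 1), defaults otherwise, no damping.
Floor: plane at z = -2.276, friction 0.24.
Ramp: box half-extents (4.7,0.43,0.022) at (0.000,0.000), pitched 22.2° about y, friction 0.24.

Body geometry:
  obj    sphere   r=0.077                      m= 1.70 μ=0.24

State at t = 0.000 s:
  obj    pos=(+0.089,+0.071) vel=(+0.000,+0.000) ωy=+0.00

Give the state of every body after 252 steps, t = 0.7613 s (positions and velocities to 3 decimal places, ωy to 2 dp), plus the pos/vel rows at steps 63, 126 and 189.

State at t = 0.7613 s:
  obj    pos=(+1.653,-0.568) vel=(+4.109,-1.677) ωy=+57.63

Key-timestep trajectory:
   step    t(s)  obj.x    obj.z    obj.vx   obj.vz 
     63  0.1903   +0.187  +0.031  +1.027  -0.419
    126  0.3807   +0.480  -0.089  +2.055  -0.839
    189  0.5710   +0.969  -0.288  +3.082  -1.258


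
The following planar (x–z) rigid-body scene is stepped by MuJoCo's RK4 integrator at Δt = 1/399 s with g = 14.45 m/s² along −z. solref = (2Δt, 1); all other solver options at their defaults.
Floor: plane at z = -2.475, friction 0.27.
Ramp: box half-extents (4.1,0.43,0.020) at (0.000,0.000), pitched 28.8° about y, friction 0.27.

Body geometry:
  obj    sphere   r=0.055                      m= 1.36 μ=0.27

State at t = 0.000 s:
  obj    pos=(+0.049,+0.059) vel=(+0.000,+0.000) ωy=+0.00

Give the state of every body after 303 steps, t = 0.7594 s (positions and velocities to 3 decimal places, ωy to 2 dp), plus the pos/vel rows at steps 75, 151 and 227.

State at t = 0.7594 s:
  obj    pos=(+1.305,-0.632) vel=(+3.309,-1.819) ωy=+68.65

Key-timestep trajectory:
   step    t(s)  obj.x    obj.z    obj.vx   obj.vz 
     75  0.1880   +0.126  +0.016  +0.819  -0.450
    151  0.3784   +0.361  -0.113  +1.649  -0.907
    227  0.5689   +0.754  -0.329  +2.479  -1.363


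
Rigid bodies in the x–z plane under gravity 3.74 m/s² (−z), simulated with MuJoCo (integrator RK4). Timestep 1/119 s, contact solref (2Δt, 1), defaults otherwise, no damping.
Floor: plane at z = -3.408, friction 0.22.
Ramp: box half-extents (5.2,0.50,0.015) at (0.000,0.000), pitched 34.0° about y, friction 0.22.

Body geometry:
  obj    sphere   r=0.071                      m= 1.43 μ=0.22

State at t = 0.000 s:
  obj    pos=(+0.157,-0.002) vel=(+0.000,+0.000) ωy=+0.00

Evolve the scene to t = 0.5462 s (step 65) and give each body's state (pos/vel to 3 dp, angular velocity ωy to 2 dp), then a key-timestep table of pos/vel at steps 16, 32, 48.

State at t = 0.5462 s:
  obj    pos=(+0.342,-0.127) vel=(+0.677,-0.456) ωy=+11.48

Key-timestep trajectory:
   step    t(s)  obj.x    obj.z    obj.vx   obj.vz 
     16  0.1345   +0.168  -0.010  +0.167  -0.112
     32  0.2689   +0.202  -0.032  +0.333  -0.225
     48  0.4034   +0.258  -0.070  +0.500  -0.337


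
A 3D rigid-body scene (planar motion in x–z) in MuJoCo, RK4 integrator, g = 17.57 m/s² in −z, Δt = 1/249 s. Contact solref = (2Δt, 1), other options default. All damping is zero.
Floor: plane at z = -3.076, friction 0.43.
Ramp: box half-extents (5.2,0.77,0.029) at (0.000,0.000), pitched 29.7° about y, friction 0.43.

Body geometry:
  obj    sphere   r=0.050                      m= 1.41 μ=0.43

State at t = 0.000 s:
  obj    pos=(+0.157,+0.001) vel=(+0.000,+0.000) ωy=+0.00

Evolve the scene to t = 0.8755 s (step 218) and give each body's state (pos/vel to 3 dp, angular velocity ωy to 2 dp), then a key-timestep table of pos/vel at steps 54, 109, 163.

State at t = 0.8755 s:
  obj    pos=(+2.227,-1.179) vel=(+4.729,-2.697) ωy=+108.86

Key-timestep trajectory:
   step    t(s)  obj.x    obj.z    obj.vx   obj.vz 
     54  0.2169   +0.284  -0.071  +1.171  -0.668
    109  0.4378   +0.675  -0.294  +2.364  -1.349
    163  0.6546   +1.314  -0.659  +3.536  -2.017


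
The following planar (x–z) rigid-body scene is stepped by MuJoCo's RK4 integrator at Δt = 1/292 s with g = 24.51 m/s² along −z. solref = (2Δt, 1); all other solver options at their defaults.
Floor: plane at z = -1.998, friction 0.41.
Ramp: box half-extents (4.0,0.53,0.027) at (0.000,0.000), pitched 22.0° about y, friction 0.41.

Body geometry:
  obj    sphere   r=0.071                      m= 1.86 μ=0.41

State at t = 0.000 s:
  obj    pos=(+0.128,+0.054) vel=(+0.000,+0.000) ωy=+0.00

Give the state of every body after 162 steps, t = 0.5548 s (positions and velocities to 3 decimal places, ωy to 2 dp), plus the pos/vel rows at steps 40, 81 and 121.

State at t = 0.5548 s:
  obj    pos=(+1.064,-0.324) vel=(+3.374,-1.363) ωy=+51.24

Key-timestep trajectory:
   step    t(s)  obj.x    obj.z    obj.vx   obj.vz 
     40  0.1370   +0.185  +0.031  +0.833  -0.337
     81  0.2774   +0.362  -0.041  +1.687  -0.682
    121  0.4144   +0.650  -0.157  +2.520  -1.018


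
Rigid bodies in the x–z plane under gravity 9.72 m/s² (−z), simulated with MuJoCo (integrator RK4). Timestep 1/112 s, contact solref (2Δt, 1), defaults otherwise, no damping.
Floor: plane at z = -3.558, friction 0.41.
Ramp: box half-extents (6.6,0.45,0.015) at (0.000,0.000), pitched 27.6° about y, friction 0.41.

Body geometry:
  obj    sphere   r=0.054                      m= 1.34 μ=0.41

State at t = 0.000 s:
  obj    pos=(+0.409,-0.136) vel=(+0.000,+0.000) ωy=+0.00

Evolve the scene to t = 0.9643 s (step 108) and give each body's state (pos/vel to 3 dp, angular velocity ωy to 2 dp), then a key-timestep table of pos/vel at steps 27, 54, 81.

State at t = 0.9643 s:
  obj    pos=(+1.734,-0.829) vel=(+2.749,-1.437) ωy=+57.43

Key-timestep trajectory:
   step    t(s)  obj.x    obj.z    obj.vx   obj.vz 
     27  0.2411   +0.492  -0.179  +0.687  -0.359
     54  0.4821   +0.740  -0.309  +1.375  -0.719
     81  0.7232   +1.155  -0.526  +2.062  -1.078


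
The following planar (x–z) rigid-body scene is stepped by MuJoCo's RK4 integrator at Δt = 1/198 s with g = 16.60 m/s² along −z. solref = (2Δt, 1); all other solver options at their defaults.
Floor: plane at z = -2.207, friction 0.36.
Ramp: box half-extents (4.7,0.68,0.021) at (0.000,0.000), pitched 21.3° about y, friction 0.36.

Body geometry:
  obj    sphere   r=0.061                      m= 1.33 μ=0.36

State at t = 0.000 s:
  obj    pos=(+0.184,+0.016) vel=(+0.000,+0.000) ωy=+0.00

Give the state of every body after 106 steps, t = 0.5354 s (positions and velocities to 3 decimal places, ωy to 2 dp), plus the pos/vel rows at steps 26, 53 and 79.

State at t = 0.5354 s:
  obj    pos=(+0.759,-0.208) vel=(+2.148,-0.838) ωy=+37.79

Key-timestep trajectory:
   step    t(s)  obj.x    obj.z    obj.vx   obj.vz 
     26  0.1313   +0.219  +0.003  +0.527  -0.206
     53  0.2677   +0.328  -0.040  +1.074  -0.419
     79  0.3990   +0.504  -0.108  +1.601  -0.624


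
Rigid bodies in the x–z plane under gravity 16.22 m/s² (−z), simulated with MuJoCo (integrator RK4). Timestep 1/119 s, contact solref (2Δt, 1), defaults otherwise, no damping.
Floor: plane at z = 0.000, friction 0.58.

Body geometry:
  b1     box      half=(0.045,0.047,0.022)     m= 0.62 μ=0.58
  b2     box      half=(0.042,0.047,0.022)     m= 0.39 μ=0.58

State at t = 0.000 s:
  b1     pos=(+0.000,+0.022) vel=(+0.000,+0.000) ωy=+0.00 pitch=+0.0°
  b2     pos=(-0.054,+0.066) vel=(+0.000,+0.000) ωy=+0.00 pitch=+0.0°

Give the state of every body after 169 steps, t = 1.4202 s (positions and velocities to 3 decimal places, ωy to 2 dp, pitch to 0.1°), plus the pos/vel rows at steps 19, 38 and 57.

State at t = 1.4202 s:
  b1     pos=(+0.000,+0.022) vel=(+0.000,+0.000) ωy=+0.00 pitch=+0.0°
  b2     pos=(-0.094,+0.042) vel=(+0.000,+0.000) ωy=+0.00 pitch=-90.0°

Key-timestep trajectory:
   step    t(s)  b1.x    b1.z    b1.vx   b1.vz   b2.x    b2.z    b2.vx   b2.vz 
     19  0.1597   +0.000  +0.022  +0.000  +0.000   -0.083  +0.044  -0.351  +0.017
     38  0.3193   +0.000  +0.022  +0.000  +0.000   -0.105  +0.046  +0.091  -0.021
     57  0.4790   +0.000  +0.022  +0.000  +0.000   -0.095  +0.042  -0.138  -0.046


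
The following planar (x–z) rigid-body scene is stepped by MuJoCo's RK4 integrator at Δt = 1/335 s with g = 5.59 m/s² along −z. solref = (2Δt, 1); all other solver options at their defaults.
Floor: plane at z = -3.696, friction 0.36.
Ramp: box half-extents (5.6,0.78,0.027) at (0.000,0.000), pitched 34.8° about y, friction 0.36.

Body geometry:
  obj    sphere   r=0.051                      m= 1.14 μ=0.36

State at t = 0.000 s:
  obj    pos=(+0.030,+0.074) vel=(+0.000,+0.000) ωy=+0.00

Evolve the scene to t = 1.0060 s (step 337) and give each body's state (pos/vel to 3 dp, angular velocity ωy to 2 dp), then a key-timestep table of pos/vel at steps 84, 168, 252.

State at t = 1.0060 s:
  obj    pos=(+0.977,-0.584) vel=(+1.882,-1.308) ωy=+44.94

Key-timestep trajectory:
   step    t(s)  obj.x    obj.z    obj.vx   obj.vz 
     84  0.2507   +0.089  +0.033  +0.469  -0.326
    168  0.5015   +0.265  -0.089  +0.938  -0.652
    252  0.7522   +0.560  -0.294  +1.408  -0.978


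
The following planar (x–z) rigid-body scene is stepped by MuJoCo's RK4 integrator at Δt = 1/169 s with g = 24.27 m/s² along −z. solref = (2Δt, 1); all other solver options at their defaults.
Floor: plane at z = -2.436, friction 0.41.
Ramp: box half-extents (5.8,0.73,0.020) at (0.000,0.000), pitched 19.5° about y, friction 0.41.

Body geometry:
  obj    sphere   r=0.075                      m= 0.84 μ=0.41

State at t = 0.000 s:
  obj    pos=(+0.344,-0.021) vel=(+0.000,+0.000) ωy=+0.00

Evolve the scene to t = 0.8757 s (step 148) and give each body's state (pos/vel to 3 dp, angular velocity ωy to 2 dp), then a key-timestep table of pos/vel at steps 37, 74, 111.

State at t = 0.8757 s:
  obj    pos=(+2.436,-0.762) vel=(+4.777,-1.692) ωy=+67.56

Key-timestep trajectory:
   step    t(s)  obj.x    obj.z    obj.vx   obj.vz 
     37  0.2189   +0.475  -0.067  +1.194  -0.423
     74  0.4379   +0.867  -0.206  +2.389  -0.846
    111  0.6568   +1.521  -0.438  +3.583  -1.269


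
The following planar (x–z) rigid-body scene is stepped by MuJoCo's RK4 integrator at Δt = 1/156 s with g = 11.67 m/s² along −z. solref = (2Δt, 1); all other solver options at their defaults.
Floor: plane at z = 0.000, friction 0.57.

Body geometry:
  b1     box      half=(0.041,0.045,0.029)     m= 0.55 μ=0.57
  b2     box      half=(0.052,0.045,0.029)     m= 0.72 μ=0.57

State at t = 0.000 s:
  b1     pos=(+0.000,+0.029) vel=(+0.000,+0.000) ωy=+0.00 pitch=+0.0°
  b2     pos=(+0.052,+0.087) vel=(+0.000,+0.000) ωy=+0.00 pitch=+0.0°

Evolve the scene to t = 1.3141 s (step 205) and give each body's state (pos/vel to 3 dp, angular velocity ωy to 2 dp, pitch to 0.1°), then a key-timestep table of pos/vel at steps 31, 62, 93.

State at t = 1.3141 s:
  b1     pos=(+0.000,+0.029) vel=(+0.000,+0.000) ωy=+0.00 pitch=+0.0°
  b2     pos=(+0.102,+0.052) vel=(+0.000,+0.000) ωy=+0.00 pitch=+90.0°

Key-timestep trajectory:
   step    t(s)  b1.x    b1.z    b1.vx   b1.vz   b2.x    b2.z    b2.vx   b2.vz 
     31  0.1987   +0.000  +0.029  +0.000  +0.000   +0.087  +0.057  +0.393  -0.006
     62  0.3974   +0.000  +0.029  +0.000  +0.000   +0.117  +0.058  -0.079  -0.020
     93  0.5962   +0.000  +0.029  +0.000  +0.000   +0.101  +0.053  +0.166  -0.118


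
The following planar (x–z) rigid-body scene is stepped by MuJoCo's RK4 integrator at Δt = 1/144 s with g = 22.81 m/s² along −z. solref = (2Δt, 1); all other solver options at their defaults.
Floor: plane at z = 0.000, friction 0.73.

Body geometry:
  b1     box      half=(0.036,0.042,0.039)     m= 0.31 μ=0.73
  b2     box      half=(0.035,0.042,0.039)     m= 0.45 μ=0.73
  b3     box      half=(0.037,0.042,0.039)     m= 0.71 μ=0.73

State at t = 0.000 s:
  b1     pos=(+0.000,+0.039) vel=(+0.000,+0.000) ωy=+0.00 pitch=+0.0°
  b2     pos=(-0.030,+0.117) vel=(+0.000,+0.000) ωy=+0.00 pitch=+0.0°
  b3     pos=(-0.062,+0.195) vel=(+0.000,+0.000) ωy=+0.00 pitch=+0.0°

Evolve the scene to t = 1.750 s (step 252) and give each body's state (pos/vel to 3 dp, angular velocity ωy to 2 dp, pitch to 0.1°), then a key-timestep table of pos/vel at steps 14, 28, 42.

State at t = 1.750 s:
  b1     pos=(+0.001,+0.039) vel=(+0.000,+0.000) ωy=+0.00 pitch=+0.0°
  b2     pos=(-0.082,+0.035) vel=(+0.000,+0.000) ωy=+0.00 pitch=-90.0°
  b3     pos=(-0.195,+0.037) vel=(+0.000,+0.000) ωy=+0.00 pitch=-90.0°

Key-timestep trajectory:
   step    t(s)  b1.x    b1.z    b1.vx   b1.vz   b2.x    b2.z    b2.vx   b2.vz   b3.x    b3.z    b3.vx   b3.vz 
     14  0.0972   +0.000  +0.039  +0.005  +0.001   -0.036  +0.117  -0.155  +0.001   -0.082  +0.188  -0.444  -0.181
     28  0.1944   +0.001  +0.039  +0.001  +0.002   -0.066  +0.103  -0.456  -0.550   -0.152  +0.119  -0.863  -1.590
     42  0.2917   +0.001  +0.039  +0.000  +0.000   -0.082  +0.031  +0.050  +0.171   -0.196  +0.035  +0.041  +0.098


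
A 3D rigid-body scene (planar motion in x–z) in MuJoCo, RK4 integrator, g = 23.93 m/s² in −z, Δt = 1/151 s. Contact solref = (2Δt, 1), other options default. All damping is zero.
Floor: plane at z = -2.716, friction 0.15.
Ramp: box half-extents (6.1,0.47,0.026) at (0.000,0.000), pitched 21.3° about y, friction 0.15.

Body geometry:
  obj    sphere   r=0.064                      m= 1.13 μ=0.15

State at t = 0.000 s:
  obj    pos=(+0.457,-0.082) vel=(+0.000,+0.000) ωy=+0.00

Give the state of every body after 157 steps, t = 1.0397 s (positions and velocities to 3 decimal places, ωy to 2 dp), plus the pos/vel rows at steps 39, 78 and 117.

State at t = 1.0397 s:
  obj    pos=(+3.585,-1.301) vel=(+6.015,-2.345) ωy=+100.84

Key-timestep trajectory:
   step    t(s)  obj.x    obj.z    obj.vx   obj.vz 
     39  0.2583   +0.650  -0.157  +1.495  -0.583
     78  0.5166   +1.229  -0.383  +2.989  -1.165
    117  0.7748   +2.194  -0.759  +4.483  -1.748


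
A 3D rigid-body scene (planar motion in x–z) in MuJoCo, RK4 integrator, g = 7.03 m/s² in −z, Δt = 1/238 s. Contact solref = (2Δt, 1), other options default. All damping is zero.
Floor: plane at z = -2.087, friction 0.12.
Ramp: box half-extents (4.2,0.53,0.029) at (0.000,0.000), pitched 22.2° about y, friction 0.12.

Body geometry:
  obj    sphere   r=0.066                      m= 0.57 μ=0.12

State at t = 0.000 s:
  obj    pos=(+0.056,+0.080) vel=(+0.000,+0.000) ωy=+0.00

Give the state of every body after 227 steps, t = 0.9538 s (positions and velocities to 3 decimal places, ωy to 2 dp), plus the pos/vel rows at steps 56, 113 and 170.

State at t = 0.9538 s:
  obj    pos=(+0.855,-0.246) vel=(+1.676,-0.684) ωy=+27.41

Key-timestep trajectory:
   step    t(s)  obj.x    obj.z    obj.vx   obj.vz 
     56  0.2353   +0.105  +0.060  +0.413  -0.169
    113  0.4748   +0.254  -0.001  +0.834  -0.340
    170  0.7143   +0.504  -0.103  +1.255  -0.512


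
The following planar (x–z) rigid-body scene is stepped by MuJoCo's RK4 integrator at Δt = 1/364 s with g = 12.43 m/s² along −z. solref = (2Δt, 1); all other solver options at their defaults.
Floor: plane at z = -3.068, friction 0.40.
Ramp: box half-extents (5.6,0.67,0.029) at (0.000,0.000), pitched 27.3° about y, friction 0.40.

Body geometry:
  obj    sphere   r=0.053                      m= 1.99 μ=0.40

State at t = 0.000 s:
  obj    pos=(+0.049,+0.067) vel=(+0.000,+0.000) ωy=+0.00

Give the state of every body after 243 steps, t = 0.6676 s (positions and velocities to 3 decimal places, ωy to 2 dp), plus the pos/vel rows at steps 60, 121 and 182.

State at t = 0.6676 s:
  obj    pos=(+0.855,-0.349) vel=(+2.416,-1.247) ωy=+51.29

Key-timestep trajectory:
   step    t(s)  obj.x    obj.z    obj.vx   obj.vz 
     60  0.1648   +0.098  +0.042  +0.597  -0.308
    121  0.3324   +0.249  -0.036  +1.203  -0.621
    182  0.5000   +0.501  -0.167  +1.809  -0.934


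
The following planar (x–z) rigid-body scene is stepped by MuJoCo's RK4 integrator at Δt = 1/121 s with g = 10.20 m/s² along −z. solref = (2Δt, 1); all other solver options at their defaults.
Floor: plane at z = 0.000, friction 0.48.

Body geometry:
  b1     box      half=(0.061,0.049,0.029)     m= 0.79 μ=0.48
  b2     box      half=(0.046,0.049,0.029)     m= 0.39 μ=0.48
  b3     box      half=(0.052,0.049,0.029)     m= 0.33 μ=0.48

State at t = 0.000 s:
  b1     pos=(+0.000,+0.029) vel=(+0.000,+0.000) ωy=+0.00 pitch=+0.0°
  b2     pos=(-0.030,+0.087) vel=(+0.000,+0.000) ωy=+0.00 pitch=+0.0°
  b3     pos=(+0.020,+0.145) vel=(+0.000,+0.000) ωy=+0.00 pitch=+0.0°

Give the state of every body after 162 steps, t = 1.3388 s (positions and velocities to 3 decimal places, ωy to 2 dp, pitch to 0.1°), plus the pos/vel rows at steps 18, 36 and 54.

State at t = 1.3388 s:
  b1     pos=(+0.000,+0.029) vel=(+0.000,+0.000) ωy=+0.00 pitch=+0.0°
  b2     pos=(-0.030,+0.087) vel=(+0.000,+0.000) ωy=+0.00 pitch=+0.0°
  b3     pos=(+0.141,+0.029) vel=(+0.000,+0.000) ωy=+0.00 pitch=+180.0°

Key-timestep trajectory:
   step    t(s)  b1.x    b1.z    b1.vx   b1.vz   b2.x    b2.z    b2.vx   b2.vz   b3.x    b3.z    b3.vx   b3.vz 
     18  0.1488   +0.000  +0.029  +0.000  +0.000   -0.030  +0.087  +0.000  +0.000   +0.028  +0.143  +0.130  -0.053
     36  0.2975   +0.000  +0.029  +0.000  +0.000   -0.030  +0.087  +0.000  +0.000   +0.065  +0.110  +0.445  -0.096
     54  0.4463   +0.000  +0.029  +0.000  +0.000   -0.030  +0.087  +0.000  +0.000   +0.137  +0.030  +0.597  -1.021


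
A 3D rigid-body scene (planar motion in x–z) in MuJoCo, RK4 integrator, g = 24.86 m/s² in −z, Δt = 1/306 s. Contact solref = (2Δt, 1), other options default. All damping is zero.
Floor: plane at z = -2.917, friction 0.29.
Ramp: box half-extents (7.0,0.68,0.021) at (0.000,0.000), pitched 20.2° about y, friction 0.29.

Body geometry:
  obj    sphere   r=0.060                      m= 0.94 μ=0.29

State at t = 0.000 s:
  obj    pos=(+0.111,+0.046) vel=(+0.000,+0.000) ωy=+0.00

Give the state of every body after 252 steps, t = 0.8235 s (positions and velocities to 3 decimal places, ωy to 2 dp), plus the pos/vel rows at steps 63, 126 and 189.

State at t = 0.8235 s:
  obj    pos=(+2.062,-0.672) vel=(+4.739,-1.744) ωy=+84.15

Key-timestep trajectory:
   step    t(s)  obj.x    obj.z    obj.vx   obj.vz 
     63  0.2059   +0.233  +0.001  +1.185  -0.436
    126  0.4118   +0.599  -0.134  +2.369  -0.872
    189  0.6176   +1.209  -0.358  +3.554  -1.308


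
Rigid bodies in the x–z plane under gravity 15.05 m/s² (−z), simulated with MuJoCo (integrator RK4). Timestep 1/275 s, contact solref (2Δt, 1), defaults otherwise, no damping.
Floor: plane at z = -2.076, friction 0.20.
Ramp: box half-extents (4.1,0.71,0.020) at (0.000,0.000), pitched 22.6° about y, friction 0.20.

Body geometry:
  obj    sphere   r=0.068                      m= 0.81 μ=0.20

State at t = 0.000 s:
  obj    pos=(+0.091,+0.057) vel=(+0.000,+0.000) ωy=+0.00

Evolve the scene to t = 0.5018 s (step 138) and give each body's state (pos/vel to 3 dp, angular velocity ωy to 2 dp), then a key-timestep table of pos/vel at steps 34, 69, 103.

State at t = 0.5018 s:
  obj    pos=(+0.571,-0.143) vel=(+1.914,-0.797) ωy=+30.48

Key-timestep trajectory:
   step    t(s)  obj.x    obj.z    obj.vx   obj.vz 
     34  0.1236   +0.120  +0.045  +0.472  -0.196
     69  0.2509   +0.211  +0.007  +0.957  -0.398
    103  0.3745   +0.359  -0.054  +1.429  -0.595
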